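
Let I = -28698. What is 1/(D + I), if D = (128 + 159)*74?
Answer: -1/7460 ≈ -0.00013405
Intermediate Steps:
D = 21238 (D = 287*74 = 21238)
1/(D + I) = 1/(21238 - 28698) = 1/(-7460) = -1/7460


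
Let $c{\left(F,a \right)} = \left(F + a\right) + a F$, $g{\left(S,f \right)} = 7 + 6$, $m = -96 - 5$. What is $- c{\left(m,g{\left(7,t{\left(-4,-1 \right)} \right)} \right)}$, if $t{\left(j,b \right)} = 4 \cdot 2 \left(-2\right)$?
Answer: $1401$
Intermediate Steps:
$t{\left(j,b \right)} = -16$ ($t{\left(j,b \right)} = 8 \left(-2\right) = -16$)
$m = -101$ ($m = -96 - 5 = -101$)
$g{\left(S,f \right)} = 13$
$c{\left(F,a \right)} = F + a + F a$ ($c{\left(F,a \right)} = \left(F + a\right) + F a = F + a + F a$)
$- c{\left(m,g{\left(7,t{\left(-4,-1 \right)} \right)} \right)} = - (-101 + 13 - 1313) = \left(-1\right) \left(-1401\right) = 1401$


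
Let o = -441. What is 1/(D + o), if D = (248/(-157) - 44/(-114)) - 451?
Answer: -8949/7993190 ≈ -0.0011196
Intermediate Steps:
D = -4046681/8949 (D = (248*(-1/157) - 44*(-1/114)) - 451 = (-248/157 + 22/57) - 451 = -10682/8949 - 451 = -4046681/8949 ≈ -452.19)
1/(D + o) = 1/(-4046681/8949 - 441) = 1/(-7993190/8949) = -8949/7993190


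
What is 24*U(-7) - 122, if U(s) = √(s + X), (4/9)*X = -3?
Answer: -122 + 12*I*√55 ≈ -122.0 + 88.994*I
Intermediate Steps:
X = -27/4 (X = (9/4)*(-3) = -27/4 ≈ -6.7500)
U(s) = √(-27/4 + s) (U(s) = √(s - 27/4) = √(-27/4 + s))
24*U(-7) - 122 = 24*(√(-27 + 4*(-7))/2) - 122 = 24*(√(-27 - 28)/2) - 122 = 24*(√(-55)/2) - 122 = 24*((I*√55)/2) - 122 = 24*(I*√55/2) - 122 = 12*I*√55 - 122 = -122 + 12*I*√55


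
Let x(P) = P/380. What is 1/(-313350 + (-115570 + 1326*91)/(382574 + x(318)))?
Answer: -72689219/22777165805410 ≈ -3.1913e-6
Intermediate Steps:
x(P) = P/380 (x(P) = P*(1/380) = P/380)
1/(-313350 + (-115570 + 1326*91)/(382574 + x(318))) = 1/(-313350 + (-115570 + 1326*91)/(382574 + (1/380)*318)) = 1/(-313350 + (-115570 + 120666)/(382574 + 159/190)) = 1/(-313350 + 5096/(72689219/190)) = 1/(-313350 + 5096*(190/72689219)) = 1/(-313350 + 968240/72689219) = 1/(-22777165805410/72689219) = -72689219/22777165805410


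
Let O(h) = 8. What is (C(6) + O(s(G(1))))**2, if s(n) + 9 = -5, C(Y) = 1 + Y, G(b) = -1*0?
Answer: 225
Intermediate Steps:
G(b) = 0
s(n) = -14 (s(n) = -9 - 5 = -14)
(C(6) + O(s(G(1))))**2 = ((1 + 6) + 8)**2 = (7 + 8)**2 = 15**2 = 225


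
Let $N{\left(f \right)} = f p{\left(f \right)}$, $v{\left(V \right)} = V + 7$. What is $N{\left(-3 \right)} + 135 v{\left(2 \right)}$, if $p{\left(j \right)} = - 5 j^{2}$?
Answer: $1350$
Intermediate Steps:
$v{\left(V \right)} = 7 + V$
$N{\left(f \right)} = - 5 f^{3}$ ($N{\left(f \right)} = f \left(- 5 f^{2}\right) = - 5 f^{3}$)
$N{\left(-3 \right)} + 135 v{\left(2 \right)} = - 5 \left(-3\right)^{3} + 135 \left(7 + 2\right) = \left(-5\right) \left(-27\right) + 135 \cdot 9 = 135 + 1215 = 1350$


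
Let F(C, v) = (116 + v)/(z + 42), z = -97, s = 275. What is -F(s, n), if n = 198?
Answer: 314/55 ≈ 5.7091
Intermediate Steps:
F(C, v) = -116/55 - v/55 (F(C, v) = (116 + v)/(-97 + 42) = (116 + v)/(-55) = (116 + v)*(-1/55) = -116/55 - v/55)
-F(s, n) = -(-116/55 - 1/55*198) = -(-116/55 - 18/5) = -1*(-314/55) = 314/55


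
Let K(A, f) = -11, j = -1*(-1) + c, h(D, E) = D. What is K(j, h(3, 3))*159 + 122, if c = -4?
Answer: -1627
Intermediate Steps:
j = -3 (j = -1*(-1) - 4 = 1 - 4 = -3)
K(j, h(3, 3))*159 + 122 = -11*159 + 122 = -1749 + 122 = -1627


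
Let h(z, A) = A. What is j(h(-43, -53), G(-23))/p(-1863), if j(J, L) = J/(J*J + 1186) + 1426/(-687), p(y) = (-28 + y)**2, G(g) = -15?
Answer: -5733281/9814237836765 ≈ -5.8418e-7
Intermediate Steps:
j(J, L) = -1426/687 + J/(1186 + J**2) (j(J, L) = J/(J**2 + 1186) + 1426*(-1/687) = J/(1186 + J**2) - 1426/687 = -1426/687 + J/(1186 + J**2))
j(h(-43, -53), G(-23))/p(-1863) = ((-1691236 - 1426*(-53)**2 + 687*(-53))/(687*(1186 + (-53)**2)))/((-28 - 1863)**2) = ((-1691236 - 1426*2809 - 36411)/(687*(1186 + 2809)))/((-1891)**2) = ((1/687)*(-1691236 - 4005634 - 36411)/3995)/3575881 = ((1/687)*(1/3995)*(-5733281))*(1/3575881) = -5733281/2744565*1/3575881 = -5733281/9814237836765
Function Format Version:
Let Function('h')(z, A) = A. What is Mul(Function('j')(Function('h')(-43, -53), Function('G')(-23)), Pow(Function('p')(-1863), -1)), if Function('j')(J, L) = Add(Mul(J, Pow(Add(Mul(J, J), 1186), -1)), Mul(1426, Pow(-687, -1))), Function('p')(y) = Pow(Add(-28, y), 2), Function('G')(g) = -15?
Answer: Rational(-5733281, 9814237836765) ≈ -5.8418e-7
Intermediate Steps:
Function('j')(J, L) = Add(Rational(-1426, 687), Mul(J, Pow(Add(1186, Pow(J, 2)), -1))) (Function('j')(J, L) = Add(Mul(J, Pow(Add(Pow(J, 2), 1186), -1)), Mul(1426, Rational(-1, 687))) = Add(Mul(J, Pow(Add(1186, Pow(J, 2)), -1)), Rational(-1426, 687)) = Add(Rational(-1426, 687), Mul(J, Pow(Add(1186, Pow(J, 2)), -1))))
Mul(Function('j')(Function('h')(-43, -53), Function('G')(-23)), Pow(Function('p')(-1863), -1)) = Mul(Mul(Rational(1, 687), Pow(Add(1186, Pow(-53, 2)), -1), Add(-1691236, Mul(-1426, Pow(-53, 2)), Mul(687, -53))), Pow(Pow(Add(-28, -1863), 2), -1)) = Mul(Mul(Rational(1, 687), Pow(Add(1186, 2809), -1), Add(-1691236, Mul(-1426, 2809), -36411)), Pow(Pow(-1891, 2), -1)) = Mul(Mul(Rational(1, 687), Pow(3995, -1), Add(-1691236, -4005634, -36411)), Pow(3575881, -1)) = Mul(Mul(Rational(1, 687), Rational(1, 3995), -5733281), Rational(1, 3575881)) = Mul(Rational(-5733281, 2744565), Rational(1, 3575881)) = Rational(-5733281, 9814237836765)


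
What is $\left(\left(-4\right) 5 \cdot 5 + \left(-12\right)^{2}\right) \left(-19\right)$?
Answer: $-836$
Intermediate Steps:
$\left(\left(-4\right) 5 \cdot 5 + \left(-12\right)^{2}\right) \left(-19\right) = \left(\left(-20\right) 5 + 144\right) \left(-19\right) = \left(-100 + 144\right) \left(-19\right) = 44 \left(-19\right) = -836$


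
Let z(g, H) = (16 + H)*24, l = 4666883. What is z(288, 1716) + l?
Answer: 4708451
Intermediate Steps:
z(g, H) = 384 + 24*H
z(288, 1716) + l = (384 + 24*1716) + 4666883 = (384 + 41184) + 4666883 = 41568 + 4666883 = 4708451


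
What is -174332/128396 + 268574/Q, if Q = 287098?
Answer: -1945817654/4607779351 ≈ -0.42229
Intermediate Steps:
-174332/128396 + 268574/Q = -174332/128396 + 268574/287098 = -174332*1/128396 + 268574*(1/287098) = -43583/32099 + 134287/143549 = -1945817654/4607779351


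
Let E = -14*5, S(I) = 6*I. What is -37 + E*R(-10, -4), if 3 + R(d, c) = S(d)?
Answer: 4373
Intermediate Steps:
R(d, c) = -3 + 6*d
E = -70
-37 + E*R(-10, -4) = -37 - 70*(-3 + 6*(-10)) = -37 - 70*(-3 - 60) = -37 - 70*(-63) = -37 + 4410 = 4373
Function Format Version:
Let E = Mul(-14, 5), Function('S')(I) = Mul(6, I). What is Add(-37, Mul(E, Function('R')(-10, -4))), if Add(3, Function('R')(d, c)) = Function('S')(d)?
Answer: 4373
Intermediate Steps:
Function('R')(d, c) = Add(-3, Mul(6, d))
E = -70
Add(-37, Mul(E, Function('R')(-10, -4))) = Add(-37, Mul(-70, Add(-3, Mul(6, -10)))) = Add(-37, Mul(-70, Add(-3, -60))) = Add(-37, Mul(-70, -63)) = Add(-37, 4410) = 4373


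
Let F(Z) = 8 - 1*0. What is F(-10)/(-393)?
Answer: -8/393 ≈ -0.020356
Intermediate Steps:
F(Z) = 8 (F(Z) = 8 + 0 = 8)
F(-10)/(-393) = 8/(-393) = -1/393*8 = -8/393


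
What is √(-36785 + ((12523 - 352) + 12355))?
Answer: I*√12259 ≈ 110.72*I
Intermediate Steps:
√(-36785 + ((12523 - 352) + 12355)) = √(-36785 + (12171 + 12355)) = √(-36785 + 24526) = √(-12259) = I*√12259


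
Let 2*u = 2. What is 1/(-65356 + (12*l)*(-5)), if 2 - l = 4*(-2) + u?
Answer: -1/65896 ≈ -1.5175e-5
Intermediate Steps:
u = 1 (u = (½)*2 = 1)
l = 9 (l = 2 - (4*(-2) + 1) = 2 - (-8 + 1) = 2 - 1*(-7) = 2 + 7 = 9)
1/(-65356 + (12*l)*(-5)) = 1/(-65356 + (12*9)*(-5)) = 1/(-65356 + 108*(-5)) = 1/(-65356 - 540) = 1/(-65896) = -1/65896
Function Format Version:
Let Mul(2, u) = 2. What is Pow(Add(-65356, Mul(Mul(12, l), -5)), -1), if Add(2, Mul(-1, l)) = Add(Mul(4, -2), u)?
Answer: Rational(-1, 65896) ≈ -1.5175e-5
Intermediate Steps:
u = 1 (u = Mul(Rational(1, 2), 2) = 1)
l = 9 (l = Add(2, Mul(-1, Add(Mul(4, -2), 1))) = Add(2, Mul(-1, Add(-8, 1))) = Add(2, Mul(-1, -7)) = Add(2, 7) = 9)
Pow(Add(-65356, Mul(Mul(12, l), -5)), -1) = Pow(Add(-65356, Mul(Mul(12, 9), -5)), -1) = Pow(Add(-65356, Mul(108, -5)), -1) = Pow(Add(-65356, -540), -1) = Pow(-65896, -1) = Rational(-1, 65896)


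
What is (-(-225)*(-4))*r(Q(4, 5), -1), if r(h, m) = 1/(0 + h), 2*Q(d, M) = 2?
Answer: -900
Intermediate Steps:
Q(d, M) = 1 (Q(d, M) = (½)*2 = 1)
r(h, m) = 1/h
(-(-225)*(-4))*r(Q(4, 5), -1) = -(-225)*(-4)/1 = -45*20*1 = -900*1 = -900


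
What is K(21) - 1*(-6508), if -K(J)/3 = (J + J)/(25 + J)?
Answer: 149621/23 ≈ 6505.3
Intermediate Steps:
K(J) = -6*J/(25 + J) (K(J) = -3*(J + J)/(25 + J) = -3*2*J/(25 + J) = -6*J/(25 + J))
K(21) - 1*(-6508) = -6*21/(25 + 21) - 1*(-6508) = -6*21/46 + 6508 = -6*21*1/46 + 6508 = -63/23 + 6508 = 149621/23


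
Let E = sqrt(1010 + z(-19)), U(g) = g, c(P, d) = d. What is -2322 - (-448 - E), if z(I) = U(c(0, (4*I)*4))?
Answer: -1874 + sqrt(706) ≈ -1847.4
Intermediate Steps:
z(I) = 16*I (z(I) = (4*I)*4 = 16*I)
E = sqrt(706) (E = sqrt(1010 + 16*(-19)) = sqrt(1010 - 304) = sqrt(706) ≈ 26.571)
-2322 - (-448 - E) = -2322 - (-448 - sqrt(706)) = -2322 + (448 + sqrt(706)) = -1874 + sqrt(706)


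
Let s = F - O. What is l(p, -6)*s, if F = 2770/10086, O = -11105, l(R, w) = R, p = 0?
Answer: 0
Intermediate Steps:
F = 1385/5043 (F = 2770*(1/10086) = 1385/5043 ≈ 0.27464)
s = 56003900/5043 (s = 1385/5043 - 1*(-11105) = 1385/5043 + 11105 = 56003900/5043 ≈ 11105.)
l(p, -6)*s = 0*(56003900/5043) = 0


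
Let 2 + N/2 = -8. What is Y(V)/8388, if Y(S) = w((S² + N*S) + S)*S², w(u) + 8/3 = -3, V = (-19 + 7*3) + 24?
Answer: -2873/6291 ≈ -0.45668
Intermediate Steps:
V = 26 (V = (-19 + 21) + 24 = 2 + 24 = 26)
N = -20 (N = -4 + 2*(-8) = -4 - 16 = -20)
w(u) = -17/3 (w(u) = -8/3 - 3 = -17/3)
Y(S) = -17*S²/3
Y(V)/8388 = -17/3*26²/8388 = -17/3*676*(1/8388) = -11492/3*1/8388 = -2873/6291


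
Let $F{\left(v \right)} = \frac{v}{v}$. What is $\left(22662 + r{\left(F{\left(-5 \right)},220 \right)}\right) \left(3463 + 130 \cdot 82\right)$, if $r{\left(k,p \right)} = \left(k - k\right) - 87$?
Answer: $318826725$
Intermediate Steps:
$F{\left(v \right)} = 1$
$r{\left(k,p \right)} = -87$ ($r{\left(k,p \right)} = 0 - 87 = -87$)
$\left(22662 + r{\left(F{\left(-5 \right)},220 \right)}\right) \left(3463 + 130 \cdot 82\right) = \left(22662 - 87\right) \left(3463 + 130 \cdot 82\right) = 22575 \left(3463 + 10660\right) = 22575 \cdot 14123 = 318826725$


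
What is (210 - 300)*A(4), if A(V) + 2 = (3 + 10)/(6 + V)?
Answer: 63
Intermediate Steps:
A(V) = -2 + 13/(6 + V) (A(V) = -2 + (3 + 10)/(6 + V) = -2 + 13/(6 + V))
(210 - 300)*A(4) = (210 - 300)*((1 - 2*4)/(6 + 4)) = -90*(1 - 8)/10 = -9*(-7) = -90*(-7/10) = 63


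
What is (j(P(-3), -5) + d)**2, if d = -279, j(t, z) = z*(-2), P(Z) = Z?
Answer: 72361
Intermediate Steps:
j(t, z) = -2*z
(j(P(-3), -5) + d)**2 = (-2*(-5) - 279)**2 = (10 - 279)**2 = (-269)**2 = 72361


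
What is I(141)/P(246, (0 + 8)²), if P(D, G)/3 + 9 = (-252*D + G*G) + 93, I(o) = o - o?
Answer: 0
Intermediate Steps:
I(o) = 0
P(D, G) = 252 - 756*D + 3*G² (P(D, G) = -27 + 3*((-252*D + G*G) + 93) = -27 + 3*((-252*D + G²) + 93) = -27 + 3*((G² - 252*D) + 93) = -27 + 3*(93 + G² - 252*D) = -27 + (279 - 756*D + 3*G²) = 252 - 756*D + 3*G²)
I(141)/P(246, (0 + 8)²) = 0/(252 - 756*246 + 3*((0 + 8)²)²) = 0/(252 - 185976 + 3*(8²)²) = 0/(252 - 185976 + 3*64²) = 0/(252 - 185976 + 3*4096) = 0/(252 - 185976 + 12288) = 0/(-173436) = 0*(-1/173436) = 0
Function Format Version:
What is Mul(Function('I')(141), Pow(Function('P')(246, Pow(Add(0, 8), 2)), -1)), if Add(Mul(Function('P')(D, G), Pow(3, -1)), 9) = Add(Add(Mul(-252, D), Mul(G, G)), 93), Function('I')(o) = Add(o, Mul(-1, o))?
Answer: 0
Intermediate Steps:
Function('I')(o) = 0
Function('P')(D, G) = Add(252, Mul(-756, D), Mul(3, Pow(G, 2))) (Function('P')(D, G) = Add(-27, Mul(3, Add(Add(Mul(-252, D), Mul(G, G)), 93))) = Add(-27, Mul(3, Add(Add(Mul(-252, D), Pow(G, 2)), 93))) = Add(-27, Mul(3, Add(Add(Pow(G, 2), Mul(-252, D)), 93))) = Add(-27, Mul(3, Add(93, Pow(G, 2), Mul(-252, D)))) = Add(-27, Add(279, Mul(-756, D), Mul(3, Pow(G, 2)))) = Add(252, Mul(-756, D), Mul(3, Pow(G, 2))))
Mul(Function('I')(141), Pow(Function('P')(246, Pow(Add(0, 8), 2)), -1)) = Mul(0, Pow(Add(252, Mul(-756, 246), Mul(3, Pow(Pow(Add(0, 8), 2), 2))), -1)) = Mul(0, Pow(Add(252, -185976, Mul(3, Pow(Pow(8, 2), 2))), -1)) = Mul(0, Pow(Add(252, -185976, Mul(3, Pow(64, 2))), -1)) = Mul(0, Pow(Add(252, -185976, Mul(3, 4096)), -1)) = Mul(0, Pow(Add(252, -185976, 12288), -1)) = Mul(0, Pow(-173436, -1)) = Mul(0, Rational(-1, 173436)) = 0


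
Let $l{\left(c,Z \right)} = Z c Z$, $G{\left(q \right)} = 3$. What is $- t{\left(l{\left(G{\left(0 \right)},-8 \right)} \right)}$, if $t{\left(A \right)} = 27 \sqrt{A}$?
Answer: $- 216 \sqrt{3} \approx -374.12$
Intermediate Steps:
$l{\left(c,Z \right)} = c Z^{2}$
$- t{\left(l{\left(G{\left(0 \right)},-8 \right)} \right)} = - 27 \sqrt{3 \left(-8\right)^{2}} = - 27 \sqrt{3 \cdot 64} = - 27 \sqrt{192} = - 27 \cdot 8 \sqrt{3} = - 216 \sqrt{3}$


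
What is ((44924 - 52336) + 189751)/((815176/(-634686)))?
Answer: -57864005277/407588 ≈ -1.4197e+5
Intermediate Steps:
((44924 - 52336) + 189751)/((815176/(-634686))) = (-7412 + 189751)/((815176*(-1/634686))) = 182339/(-407588/317343) = 182339*(-317343/407588) = -57864005277/407588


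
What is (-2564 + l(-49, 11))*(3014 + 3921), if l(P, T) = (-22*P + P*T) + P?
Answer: -14383190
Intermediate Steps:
l(P, T) = -21*P + P*T
(-2564 + l(-49, 11))*(3014 + 3921) = (-2564 - 49*(-21 + 11))*(3014 + 3921) = (-2564 - 49*(-10))*6935 = (-2564 + 490)*6935 = -2074*6935 = -14383190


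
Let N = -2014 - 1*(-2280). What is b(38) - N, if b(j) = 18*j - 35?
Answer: 383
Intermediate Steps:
b(j) = -35 + 18*j
N = 266 (N = -2014 + 2280 = 266)
b(38) - N = (-35 + 18*38) - 1*266 = (-35 + 684) - 266 = 649 - 266 = 383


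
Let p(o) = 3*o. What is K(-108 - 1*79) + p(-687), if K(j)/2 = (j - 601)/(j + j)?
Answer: -384619/187 ≈ -2056.8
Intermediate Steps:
K(j) = (-601 + j)/j (K(j) = 2*((j - 601)/(j + j)) = 2*((-601 + j)/((2*j))) = 2*((-601 + j)*(1/(2*j))) = 2*((-601 + j)/(2*j)) = (-601 + j)/j)
K(-108 - 1*79) + p(-687) = (-601 + (-108 - 1*79))/(-108 - 1*79) + 3*(-687) = (-601 + (-108 - 79))/(-108 - 79) - 2061 = (-601 - 187)/(-187) - 2061 = -1/187*(-788) - 2061 = 788/187 - 2061 = -384619/187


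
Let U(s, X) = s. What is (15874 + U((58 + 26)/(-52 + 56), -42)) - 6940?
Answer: 8955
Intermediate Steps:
(15874 + U((58 + 26)/(-52 + 56), -42)) - 6940 = (15874 + (58 + 26)/(-52 + 56)) - 6940 = (15874 + 84/4) - 6940 = (15874 + 84*(¼)) - 6940 = (15874 + 21) - 6940 = 15895 - 6940 = 8955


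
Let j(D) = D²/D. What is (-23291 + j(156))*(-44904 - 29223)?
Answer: 1714928145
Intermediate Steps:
j(D) = D
(-23291 + j(156))*(-44904 - 29223) = (-23291 + 156)*(-44904 - 29223) = -23135*(-74127) = 1714928145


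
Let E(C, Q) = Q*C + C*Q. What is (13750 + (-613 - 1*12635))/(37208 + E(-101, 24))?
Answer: 251/16180 ≈ 0.015513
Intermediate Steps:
E(C, Q) = 2*C*Q (E(C, Q) = C*Q + C*Q = 2*C*Q)
(13750 + (-613 - 1*12635))/(37208 + E(-101, 24)) = (13750 + (-613 - 1*12635))/(37208 + 2*(-101)*24) = (13750 + (-613 - 12635))/(37208 - 4848) = (13750 - 13248)/32360 = 502*(1/32360) = 251/16180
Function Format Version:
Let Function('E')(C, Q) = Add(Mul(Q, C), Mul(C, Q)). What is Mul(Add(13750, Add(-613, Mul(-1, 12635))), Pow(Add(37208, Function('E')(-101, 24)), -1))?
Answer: Rational(251, 16180) ≈ 0.015513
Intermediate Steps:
Function('E')(C, Q) = Mul(2, C, Q) (Function('E')(C, Q) = Add(Mul(C, Q), Mul(C, Q)) = Mul(2, C, Q))
Mul(Add(13750, Add(-613, Mul(-1, 12635))), Pow(Add(37208, Function('E')(-101, 24)), -1)) = Mul(Add(13750, Add(-613, Mul(-1, 12635))), Pow(Add(37208, Mul(2, -101, 24)), -1)) = Mul(Add(13750, Add(-613, -12635)), Pow(Add(37208, -4848), -1)) = Mul(Add(13750, -13248), Pow(32360, -1)) = Mul(502, Rational(1, 32360)) = Rational(251, 16180)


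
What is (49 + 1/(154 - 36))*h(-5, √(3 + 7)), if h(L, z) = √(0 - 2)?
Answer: 5783*I*√2/118 ≈ 69.308*I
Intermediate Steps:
h(L, z) = I*√2 (h(L, z) = √(-2) = I*√2)
(49 + 1/(154 - 36))*h(-5, √(3 + 7)) = (49 + 1/(154 - 36))*(I*√2) = (49 + 1/118)*(I*√2) = 5783*(I*√2)/118 = 5783*I*√2/118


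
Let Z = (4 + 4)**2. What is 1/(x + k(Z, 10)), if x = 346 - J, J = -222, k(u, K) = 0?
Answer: 1/568 ≈ 0.0017606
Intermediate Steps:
Z = 64 (Z = 8**2 = 64)
x = 568 (x = 346 - 1*(-222) = 346 + 222 = 568)
1/(x + k(Z, 10)) = 1/(568 + 0) = 1/568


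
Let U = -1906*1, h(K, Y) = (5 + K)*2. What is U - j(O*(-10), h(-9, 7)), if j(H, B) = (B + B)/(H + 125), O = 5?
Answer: -142934/75 ≈ -1905.8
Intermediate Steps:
h(K, Y) = 10 + 2*K
j(H, B) = 2*B/(125 + H) (j(H, B) = (2*B)/(125 + H) = 2*B/(125 + H))
U = -1906
U - j(O*(-10), h(-9, 7)) = -1906 - 2*(10 + 2*(-9))/(125 + 5*(-10)) = -1906 - 2*(10 - 18)/(125 - 50) = -1906 - 2*(-8)/75 = -1906 - 1*(-16/75) = -1906 + 16/75 = -142934/75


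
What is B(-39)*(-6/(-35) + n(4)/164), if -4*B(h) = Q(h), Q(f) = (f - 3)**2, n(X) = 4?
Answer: -17703/205 ≈ -86.356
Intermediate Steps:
Q(f) = (-3 + f)**2
B(h) = -(-3 + h)**2/4
B(-39)*(-6/(-35) + n(4)/164) = (-(-3 - 39)**2/4)*(-6/(-35) + 4/164) = (-1/4*(-42)**2)*(-6*(-1/35) + 4*(1/164)) = (-1/4*1764)*(6/35 + 1/41) = -441*281/1435 = -17703/205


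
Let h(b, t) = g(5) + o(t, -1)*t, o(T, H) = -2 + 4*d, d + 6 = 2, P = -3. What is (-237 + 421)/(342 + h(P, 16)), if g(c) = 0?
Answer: 92/27 ≈ 3.4074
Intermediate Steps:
d = -4 (d = -6 + 2 = -4)
o(T, H) = -18 (o(T, H) = -2 + 4*(-4) = -2 - 16 = -18)
h(b, t) = -18*t (h(b, t) = 0 - 18*t = -18*t)
(-237 + 421)/(342 + h(P, 16)) = (-237 + 421)/(342 - 18*16) = 184/(342 - 288) = 184/54 = 184*(1/54) = 92/27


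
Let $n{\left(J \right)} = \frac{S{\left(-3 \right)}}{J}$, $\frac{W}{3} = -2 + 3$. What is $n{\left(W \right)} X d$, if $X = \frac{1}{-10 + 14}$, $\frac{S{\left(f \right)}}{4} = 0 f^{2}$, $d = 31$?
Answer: $0$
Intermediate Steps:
$S{\left(f \right)} = 0$ ($S{\left(f \right)} = 4 \cdot 0 f^{2} = 4 \cdot 0 = 0$)
$X = \frac{1}{4} \approx 0.25$
$W = 3$ ($W = 3 \left(-2 + 3\right) = 3 \cdot 1 = 3$)
$n{\left(J \right)} = 0$ ($n{\left(J \right)} = \frac{0}{J} = 0$)
$n{\left(W \right)} X d = 0 \cdot \frac{1}{4} \cdot 31 = 0 \cdot 31 = 0$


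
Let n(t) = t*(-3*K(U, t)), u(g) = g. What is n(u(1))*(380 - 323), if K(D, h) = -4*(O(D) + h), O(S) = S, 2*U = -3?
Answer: -342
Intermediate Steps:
U = -3/2 (U = (½)*(-3) = -3/2 ≈ -1.5000)
K(D, h) = -4*D - 4*h (K(D, h) = -4*(D + h) = -(4*D + 4*h) = -4*D - 4*h)
n(t) = t*(-18 + 12*t) (n(t) = t*(-3*(-4*(-3/2) - 4*t)) = t*(-3*(6 - 4*t)) = t*(-18 + 12*t))
n(u(1))*(380 - 323) = (6*1*(-3 + 2*1))*(380 - 323) = (6*1*(-3 + 2))*57 = (6*1*(-1))*57 = -6*57 = -342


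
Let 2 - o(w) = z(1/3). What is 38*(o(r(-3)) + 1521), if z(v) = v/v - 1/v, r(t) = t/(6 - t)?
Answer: 57950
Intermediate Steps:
z(v) = 1 - 1/v
o(w) = 4 (o(w) = 2 - (-1 + 1/3)/(1/3) = 2 - (-1 + 1/3)/1/3 = 2 - 3*(-2)/3 = 2 - 1*(-2) = 2 + 2 = 4)
38*(o(r(-3)) + 1521) = 38*(4 + 1521) = 38*1525 = 57950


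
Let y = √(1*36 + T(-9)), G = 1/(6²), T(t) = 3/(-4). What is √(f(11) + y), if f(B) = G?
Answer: √(1 + 18*√141)/6 ≈ 2.4423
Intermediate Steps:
T(t) = -¾ (T(t) = 3*(-¼) = -¾)
G = 1/36 ≈ 0.027778
y = √141/2 (y = √(1*36 - ¾) = √(36 - ¾) = √(141/4) = √141/2 ≈ 5.9372)
f(B) = 1/36
√(f(11) + y) = √(1/36 + √141/2)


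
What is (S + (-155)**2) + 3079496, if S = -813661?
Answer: 2289860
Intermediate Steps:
(S + (-155)**2) + 3079496 = (-813661 + (-155)**2) + 3079496 = (-813661 + 24025) + 3079496 = -789636 + 3079496 = 2289860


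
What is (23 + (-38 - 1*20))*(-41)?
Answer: 1435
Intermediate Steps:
(23 + (-38 - 1*20))*(-41) = (23 + (-38 - 20))*(-41) = (23 - 58)*(-41) = -35*(-41) = 1435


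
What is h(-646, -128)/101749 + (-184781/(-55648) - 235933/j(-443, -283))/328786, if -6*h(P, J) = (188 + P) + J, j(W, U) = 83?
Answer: -114774837159785/14953080792026688 ≈ -0.0076757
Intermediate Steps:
h(P, J) = -94/3 - J/6 - P/6 (h(P, J) = -((188 + P) + J)/6 = -(188 + J + P)/6 = -94/3 - J/6 - P/6)
h(-646, -128)/101749 + (-184781/(-55648) - 235933/j(-443, -283))/328786 = (-94/3 - ⅙*(-128) - ⅙*(-646))/101749 + (-184781/(-55648) - 235933/83)/328786 = (-94/3 + 64/3 + 323/3)*(1/101749) + (-184781*(-1/55648) - 235933*1/83)*(1/328786) = (293/3)*(1/101749) + (184781/55648 - 235933/83)*(1/328786) = 293/305247 - 13113862761/4618784*1/328786 = 293/305247 - 423027831/48986823104 = -114774837159785/14953080792026688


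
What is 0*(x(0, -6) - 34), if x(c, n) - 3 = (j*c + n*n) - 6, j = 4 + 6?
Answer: 0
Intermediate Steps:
j = 10
x(c, n) = -3 + n² + 10*c (x(c, n) = 3 + ((10*c + n*n) - 6) = 3 + ((10*c + n²) - 6) = 3 + ((n² + 10*c) - 6) = 3 + (-6 + n² + 10*c) = -3 + n² + 10*c)
0*(x(0, -6) - 34) = 0*((-3 + (-6)² + 10*0) - 34) = 0*((-3 + 36 + 0) - 34) = 0*(33 - 34) = 0*(-1) = 0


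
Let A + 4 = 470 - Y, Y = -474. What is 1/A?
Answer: 1/940 ≈ 0.0010638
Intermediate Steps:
A = 940 (A = -4 + (470 - 1*(-474)) = -4 + (470 + 474) = -4 + 944 = 940)
1/A = 1/940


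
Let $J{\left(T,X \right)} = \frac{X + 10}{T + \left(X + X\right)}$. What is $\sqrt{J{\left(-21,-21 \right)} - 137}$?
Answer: $\frac{2 i \sqrt{15085}}{21} \approx 11.697 i$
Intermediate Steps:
$J{\left(T,X \right)} = \frac{10 + X}{T + 2 X}$
$\sqrt{J{\left(-21,-21 \right)} - 137} = \sqrt{\frac{10 - 21}{-21 + 2 \left(-21\right)} - 137} = \sqrt{\frac{1}{-21 - 42} \left(-11\right) - 137} = \sqrt{\frac{1}{-63} \left(-11\right) - 137} = \sqrt{\left(- \frac{1}{63}\right) \left(-11\right) - 137} = \sqrt{\frac{11}{63} - 137} = \sqrt{- \frac{8620}{63}} = \frac{2 i \sqrt{15085}}{21}$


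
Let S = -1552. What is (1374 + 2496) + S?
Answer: 2318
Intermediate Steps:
(1374 + 2496) + S = (1374 + 2496) - 1552 = 3870 - 1552 = 2318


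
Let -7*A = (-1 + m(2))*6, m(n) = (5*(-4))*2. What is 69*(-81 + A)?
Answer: -22149/7 ≈ -3164.1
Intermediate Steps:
m(n) = -40 (m(n) = -20*2 = -40)
A = 246/7 (A = -(-1 - 40)*6/7 = -(-41)*6/7 = -⅐*(-246) = 246/7 ≈ 35.143)
69*(-81 + A) = 69*(-81 + 246/7) = 69*(-321/7) = -22149/7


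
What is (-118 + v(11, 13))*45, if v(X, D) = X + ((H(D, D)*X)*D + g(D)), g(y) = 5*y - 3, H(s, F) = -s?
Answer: -85680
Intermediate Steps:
g(y) = -3 + 5*y
v(X, D) = -3 + X + 5*D - X*D² (v(X, D) = X + (((-D)*X)*D + (-3 + 5*D)) = X + ((-D*X)*D + (-3 + 5*D)) = X + (-X*D² + (-3 + 5*D)) = X + (-3 + 5*D - X*D²) = -3 + X + 5*D - X*D²)
(-118 + v(11, 13))*45 = (-118 + (-3 + 11 + 5*13 - 1*11*13²))*45 = (-118 + (-3 + 11 + 65 - 1*11*169))*45 = (-118 + (-3 + 11 + 65 - 1859))*45 = (-118 - 1786)*45 = -1904*45 = -85680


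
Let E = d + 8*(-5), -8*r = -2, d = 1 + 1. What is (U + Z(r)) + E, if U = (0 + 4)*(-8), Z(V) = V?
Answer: -279/4 ≈ -69.750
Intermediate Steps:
d = 2
r = 1/4 (r = -1/8*(-2) = 1/4 ≈ 0.25000)
U = -32 (U = 4*(-8) = -32)
E = -38 (E = 2 + 8*(-5) = 2 - 40 = -38)
(U + Z(r)) + E = (-32 + 1/4) - 38 = -127/4 - 38 = -279/4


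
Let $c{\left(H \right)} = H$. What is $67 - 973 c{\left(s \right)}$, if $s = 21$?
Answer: $-20366$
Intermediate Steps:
$67 - 973 c{\left(s \right)} = 67 - 20433 = -20366$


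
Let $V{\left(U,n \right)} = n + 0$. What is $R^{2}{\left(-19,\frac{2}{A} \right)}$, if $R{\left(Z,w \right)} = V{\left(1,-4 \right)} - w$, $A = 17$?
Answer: $\frac{4900}{289} \approx 16.955$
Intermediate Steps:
$V{\left(U,n \right)} = n$
$R{\left(Z,w \right)} = -4 - w$
$R^{2}{\left(-19,\frac{2}{A} \right)} = \left(-4 - \frac{2}{17}\right)^{2} = \left(- \frac{70}{17}\right)^{2} = \frac{4900}{289}$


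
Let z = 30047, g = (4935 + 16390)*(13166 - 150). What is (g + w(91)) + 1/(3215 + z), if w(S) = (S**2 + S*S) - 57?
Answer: 9232955933711/33262 ≈ 2.7758e+8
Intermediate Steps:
g = 277566200 (g = 21325*13016 = 277566200)
w(S) = -57 + 2*S**2 (w(S) = (S**2 + S**2) - 57 = 2*S**2 - 57 = -57 + 2*S**2)
(g + w(91)) + 1/(3215 + z) = (277566200 + (-57 + 2*91**2)) + 1/(3215 + 30047) = (277566200 + (-57 + 2*8281)) + 1/33262 = (277566200 + (-57 + 16562)) + 1/33262 = (277566200 + 16505) + 1/33262 = 277582705 + 1/33262 = 9232955933711/33262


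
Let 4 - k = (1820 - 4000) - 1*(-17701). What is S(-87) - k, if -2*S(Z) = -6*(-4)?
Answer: 15505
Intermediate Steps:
k = -15517 (k = 4 - ((1820 - 4000) - 1*(-17701)) = 4 - (-2180 + 17701) = 4 - 1*15521 = 4 - 15521 = -15517)
S(Z) = -12 (S(Z) = -(-3)*(-4) = -½*24 = -12)
S(-87) - k = -12 - 1*(-15517) = -12 + 15517 = 15505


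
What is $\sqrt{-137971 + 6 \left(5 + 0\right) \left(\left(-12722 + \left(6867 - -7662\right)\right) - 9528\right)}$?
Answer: $i \sqrt{369601} \approx 607.95 i$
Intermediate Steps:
$\sqrt{-137971 + 6 \left(5 + 0\right) \left(\left(-12722 + \left(6867 - -7662\right)\right) - 9528\right)} = \sqrt{-137971 + 6 \cdot 5 \left(\left(-12722 + \left(6867 + 7662\right)\right) - 9528\right)} = \sqrt{-137971 + 30 \left(\left(-12722 + 14529\right) - 9528\right)} = \sqrt{-137971 + 30 \left(1807 - 9528\right)} = \sqrt{-137971 + 30 \left(-7721\right)} = \sqrt{-137971 - 231630} = \sqrt{-369601} = i \sqrt{369601}$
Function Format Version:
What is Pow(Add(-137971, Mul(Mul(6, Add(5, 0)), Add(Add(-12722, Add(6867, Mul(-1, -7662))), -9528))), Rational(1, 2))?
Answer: Mul(I, Pow(369601, Rational(1, 2))) ≈ Mul(607.95, I)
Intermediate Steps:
Pow(Add(-137971, Mul(Mul(6, Add(5, 0)), Add(Add(-12722, Add(6867, Mul(-1, -7662))), -9528))), Rational(1, 2)) = Pow(Add(-137971, Mul(Mul(6, 5), Add(Add(-12722, Add(6867, 7662)), -9528))), Rational(1, 2)) = Pow(Add(-137971, Mul(30, Add(Add(-12722, 14529), -9528))), Rational(1, 2)) = Pow(Add(-137971, Mul(30, Add(1807, -9528))), Rational(1, 2)) = Pow(Add(-137971, Mul(30, -7721)), Rational(1, 2)) = Pow(Add(-137971, -231630), Rational(1, 2)) = Pow(-369601, Rational(1, 2)) = Mul(I, Pow(369601, Rational(1, 2)))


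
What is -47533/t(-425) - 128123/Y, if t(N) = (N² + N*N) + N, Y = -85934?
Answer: 42145280653/31007135550 ≈ 1.3592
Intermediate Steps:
t(N) = N + 2*N² (t(N) = (N² + N²) + N = 2*N² + N = N + 2*N²)
-47533/t(-425) - 128123/Y = -47533*(-1/(425*(1 + 2*(-425)))) - 128123/(-85934) = -47533*(-1/(425*(1 - 850))) - 128123*(-1/85934) = -47533/((-425*(-849))) + 128123/85934 = -47533/360825 + 128123/85934 = 42145280653/31007135550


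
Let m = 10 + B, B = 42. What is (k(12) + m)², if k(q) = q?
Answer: 4096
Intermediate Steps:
m = 52 (m = 10 + 42 = 52)
(k(12) + m)² = (12 + 52)² = 64² = 4096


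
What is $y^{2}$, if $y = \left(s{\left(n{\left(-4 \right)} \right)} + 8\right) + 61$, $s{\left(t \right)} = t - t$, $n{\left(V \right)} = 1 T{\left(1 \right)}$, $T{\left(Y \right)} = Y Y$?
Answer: $4761$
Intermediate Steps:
$T{\left(Y \right)} = Y^{2}$
$n{\left(V \right)} = 1$ ($n{\left(V \right)} = 1 \cdot 1^{2} = 1 \cdot 1 = 1$)
$s{\left(t \right)} = 0$
$y = 69$ ($y = \left(0 + 8\right) + 61 = 8 + 61 = 69$)
$y^{2} = 69^{2} = 4761$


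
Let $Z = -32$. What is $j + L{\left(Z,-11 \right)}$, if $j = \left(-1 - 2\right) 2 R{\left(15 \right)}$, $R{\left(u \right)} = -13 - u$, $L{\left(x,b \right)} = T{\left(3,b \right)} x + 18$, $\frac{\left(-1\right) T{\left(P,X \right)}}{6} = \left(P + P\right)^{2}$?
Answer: $7098$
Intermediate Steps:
$T{\left(P,X \right)} = - 24 P^{2}$ ($T{\left(P,X \right)} = - 6 \left(P + P\right)^{2} = - 6 \left(2 P\right)^{2} = - 6 \cdot 4 P^{2} = - 24 P^{2}$)
$L{\left(x,b \right)} = 18 - 216 x$ ($L{\left(x,b \right)} = - 24 \cdot 3^{2} x + 18 = \left(-24\right) 9 x + 18 = - 216 x + 18 = 18 - 216 x$)
$j = 168$ ($j = \left(-1 - 2\right) 2 \left(-13 - 15\right) = \left(-3\right) 2 \left(-13 - 15\right) = \left(-6\right) \left(-28\right) = 168$)
$j + L{\left(Z,-11 \right)} = 168 + \left(18 - -6912\right) = 168 + \left(18 + 6912\right) = 168 + 6930 = 7098$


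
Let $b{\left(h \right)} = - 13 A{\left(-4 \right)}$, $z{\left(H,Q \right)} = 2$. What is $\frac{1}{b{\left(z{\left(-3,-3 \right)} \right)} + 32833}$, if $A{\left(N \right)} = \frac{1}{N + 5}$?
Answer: $\frac{1}{32820} \approx 3.0469 \cdot 10^{-5}$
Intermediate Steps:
$A{\left(N \right)} = \frac{1}{5 + N}$
$b{\left(h \right)} = -13$ ($b{\left(h \right)} = - \frac{13}{5 - 4} = - \frac{13}{1} = \left(-13\right) 1 = -13$)
$\frac{1}{b{\left(z{\left(-3,-3 \right)} \right)} + 32833} = \frac{1}{-13 + 32833} = \frac{1}{32820}$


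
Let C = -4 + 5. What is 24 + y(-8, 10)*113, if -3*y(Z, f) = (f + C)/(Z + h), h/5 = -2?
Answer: 2539/54 ≈ 47.018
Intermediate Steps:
h = -10 (h = 5*(-2) = -10)
C = 1
y(Z, f) = -(1 + f)/(3*(-10 + Z)) (y(Z, f) = -(f + 1)/(3*(Z - 10)) = -(1 + f)/(3*(-10 + Z)))
24 + y(-8, 10)*113 = 24 + ((-1 - 1*10)/(3*(-10 - 8)))*113 = 24 + ((⅓)*(-1 - 10)/(-18))*113 = 24 + ((⅓)*(-1/18)*(-11))*113 = 24 + (11/54)*113 = 24 + 1243/54 = 2539/54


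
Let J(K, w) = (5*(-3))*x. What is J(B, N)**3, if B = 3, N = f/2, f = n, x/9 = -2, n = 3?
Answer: 19683000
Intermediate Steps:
x = -18 (x = 9*(-2) = -18)
f = 3
N = 3/2 ≈ 1.5000
J(K, w) = 270 (J(K, w) = (5*(-3))*(-18) = -15*(-18) = 270)
J(B, N)**3 = 270**3 = 19683000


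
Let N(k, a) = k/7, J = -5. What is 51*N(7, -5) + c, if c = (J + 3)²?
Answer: 55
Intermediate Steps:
N(k, a) = k/7 (N(k, a) = k*(⅐) = k/7)
c = 4 (c = (-5 + 3)² = (-2)² = 4)
51*N(7, -5) + c = 51*((⅐)*7) + 4 = 51*1 + 4 = 51 + 4 = 55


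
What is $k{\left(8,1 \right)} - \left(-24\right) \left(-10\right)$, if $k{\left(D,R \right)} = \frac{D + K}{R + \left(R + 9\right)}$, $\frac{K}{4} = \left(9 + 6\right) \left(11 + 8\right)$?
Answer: $- \frac{1492}{11} \approx -135.64$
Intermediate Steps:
$K = 1140$ ($K = 4 \left(9 + 6\right) \left(11 + 8\right) = 4 \cdot 15 \cdot 19 = 4 \cdot 285 = 1140$)
$k{\left(D,R \right)} = \frac{1140 + D}{9 + 2 R}$ ($k{\left(D,R \right)} = \frac{D + 1140}{R + \left(R + 9\right)} = \frac{1140 + D}{R + \left(9 + R\right)} = \frac{1140 + D}{9 + 2 R}$)
$k{\left(8,1 \right)} - \left(-24\right) \left(-10\right) = \frac{1140 + 8}{9 + 2 \cdot 1} - \left(-24\right) \left(-10\right) = \frac{1}{9 + 2} \cdot 1148 - 240 = \frac{1}{11} \cdot 1148 - 240 = \frac{1148}{11} - 240 = - \frac{1492}{11}$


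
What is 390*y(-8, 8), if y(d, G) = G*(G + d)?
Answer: 0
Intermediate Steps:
390*y(-8, 8) = 390*(8*(8 - 8)) = 390*(8*0) = 390*0 = 0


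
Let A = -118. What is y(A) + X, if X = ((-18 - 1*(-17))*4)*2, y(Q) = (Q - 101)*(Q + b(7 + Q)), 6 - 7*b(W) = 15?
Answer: 182809/7 ≈ 26116.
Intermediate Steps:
b(W) = -9/7 (b(W) = 6/7 - ⅐*15 = 6/7 - 15/7 = -9/7)
y(Q) = (-101 + Q)*(-9/7 + Q) (y(Q) = (Q - 101)*(Q - 9/7) = (-101 + Q)*(-9/7 + Q))
X = -8 (X = ((-18 + 17)*4)*2 = -1*4*2 = -4*2 = -8)
y(A) + X = (909/7 + (-118)² - 716/7*(-118)) - 8 = (909/7 + 13924 + 84488/7) - 8 = 182865/7 - 8 = 182809/7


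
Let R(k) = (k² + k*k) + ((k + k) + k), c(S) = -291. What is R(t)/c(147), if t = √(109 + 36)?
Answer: -290/291 - √145/97 ≈ -1.1207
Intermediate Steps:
t = √145 ≈ 12.042
R(k) = 2*k² + 3*k (R(k) = (k² + k²) + (2*k + k) = 2*k² + 3*k)
R(t)/c(147) = (√145*(3 + 2*√145))/(-291) = (√145*(3 + 2*√145))*(-1/291) = -√145*(3 + 2*√145)/291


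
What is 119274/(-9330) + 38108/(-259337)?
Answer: -5214618163/403269035 ≈ -12.931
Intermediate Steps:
119274/(-9330) + 38108/(-259337) = 119274*(-1/9330) + 38108*(-1/259337) = -19879/1555 - 38108/259337 = -5214618163/403269035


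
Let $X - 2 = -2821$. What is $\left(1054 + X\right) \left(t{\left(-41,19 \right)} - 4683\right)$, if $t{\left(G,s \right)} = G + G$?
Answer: $8410225$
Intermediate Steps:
$X = -2819$ ($X = 2 - 2821 = -2819$)
$t{\left(G,s \right)} = 2 G$
$\left(1054 + X\right) \left(t{\left(-41,19 \right)} - 4683\right) = \left(1054 - 2819\right) \left(2 \left(-41\right) - 4683\right) = - 1765 \left(-82 - 4683\right) = \left(-1765\right) \left(-4765\right) = 8410225$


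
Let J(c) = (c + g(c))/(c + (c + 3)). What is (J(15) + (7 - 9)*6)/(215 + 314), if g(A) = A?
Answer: -122/5819 ≈ -0.020966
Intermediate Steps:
J(c) = 2*c/(3 + 2*c) (J(c) = (c + c)/(c + (c + 3)) = (2*c)/(c + (3 + c)) = (2*c)/(3 + 2*c) = 2*c/(3 + 2*c))
(J(15) + (7 - 9)*6)/(215 + 314) = (2*15/(3 + 2*15) + (7 - 9)*6)/(215 + 314) = (2*15/(3 + 30) - 2*6)/529 = (2*15/33 - 12)*(1/529) = (2*15*(1/33) - 12)*(1/529) = (10/11 - 12)*(1/529) = -122/11*1/529 = -122/5819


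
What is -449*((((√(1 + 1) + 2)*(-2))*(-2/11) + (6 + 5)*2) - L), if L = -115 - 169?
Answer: -1514926/11 - 1796*√2/11 ≈ -1.3795e+5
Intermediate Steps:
L = -284
-449*((((√(1 + 1) + 2)*(-2))*(-2/11) + (6 + 5)*2) - L) = -449*((((√(1 + 1) + 2)*(-2))*(-2/11) + (6 + 5)*2) - 1*(-284)) = -449*((((√2 + 2)*(-2))*(-2*1/11) + 11*2) + 284) = -449*((((2 + √2)*(-2))*(-2/11) + 22) + 284) = -449*(((-4 - 2*√2)*(-2/11) + 22) + 284) = -449*(((8/11 + 4*√2/11) + 22) + 284) = -449*((250/11 + 4*√2/11) + 284) = -449*(3374/11 + 4*√2/11) = -1514926/11 - 1796*√2/11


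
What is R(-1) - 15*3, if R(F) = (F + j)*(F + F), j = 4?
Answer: -51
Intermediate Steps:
R(F) = 2*F*(4 + F) (R(F) = (F + 4)*(F + F) = (4 + F)*(2*F) = 2*F*(4 + F))
R(-1) - 15*3 = 2*(-1)*(4 - 1) - 15*3 = 2*(-1)*3 - 45 = -6 - 45 = -51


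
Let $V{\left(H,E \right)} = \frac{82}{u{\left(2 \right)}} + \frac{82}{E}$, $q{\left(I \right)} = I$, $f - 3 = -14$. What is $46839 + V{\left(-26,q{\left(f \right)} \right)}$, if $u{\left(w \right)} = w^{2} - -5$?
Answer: $\frac{4637225}{99} \approx 46841.0$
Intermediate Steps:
$u{\left(w \right)} = 5 + w^{2}$ ($u{\left(w \right)} = w^{2} + 5 = 5 + w^{2}$)
$f = -11$ ($f = 3 - 14 = -11$)
$V{\left(H,E \right)} = \frac{82}{9} + \frac{82}{E}$ ($V{\left(H,E \right)} = \frac{82}{5 + 2^{2}} + \frac{82}{E} = \frac{82}{5 + 4} + \frac{82}{E} = \frac{82}{9} + \frac{82}{E}$)
$46839 + V{\left(-26,q{\left(f \right)} \right)} = 46839 + \left(\frac{82}{9} + \frac{82}{-11}\right) = 46839 + \left(\frac{82}{9} + 82 \left(- \frac{1}{11}\right)\right) = 46839 + \left(\frac{82}{9} - \frac{82}{11}\right) = 46839 + \frac{164}{99} = \frac{4637225}{99}$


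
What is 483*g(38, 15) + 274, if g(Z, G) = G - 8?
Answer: 3655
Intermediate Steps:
g(Z, G) = -8 + G
483*g(38, 15) + 274 = 483*(-8 + 15) + 274 = 483*7 + 274 = 3381 + 274 = 3655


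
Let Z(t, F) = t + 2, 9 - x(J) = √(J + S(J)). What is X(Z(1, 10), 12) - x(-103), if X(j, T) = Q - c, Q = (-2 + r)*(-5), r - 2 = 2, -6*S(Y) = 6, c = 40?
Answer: -59 + 2*I*√26 ≈ -59.0 + 10.198*I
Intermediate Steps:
S(Y) = -1 (S(Y) = -⅙*6 = -1)
r = 4 (r = 2 + 2 = 4)
Q = -10 (Q = (-2 + 4)*(-5) = 2*(-5) = -10)
x(J) = 9 - √(-1 + J) (x(J) = 9 - √(J - 1) = 9 - √(-1 + J))
Z(t, F) = 2 + t
X(j, T) = -50 (X(j, T) = -10 - 1*40 = -10 - 40 = -50)
X(Z(1, 10), 12) - x(-103) = -50 - (9 - √(-1 - 103)) = -50 - (9 - √(-104)) = -50 - (9 - 2*I*√26) = -50 + (-9 + 2*I*√26) = -59 + 2*I*√26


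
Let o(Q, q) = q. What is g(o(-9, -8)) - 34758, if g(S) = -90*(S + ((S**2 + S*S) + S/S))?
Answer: -45648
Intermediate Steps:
g(S) = -90 - 180*S**2 - 90*S (g(S) = -90*(S + ((S**2 + S**2) + 1)) = -90*(S + (2*S**2 + 1)) = -90*(S + (1 + 2*S**2)) = -90*(1 + S + 2*S**2) = -90 - 180*S**2 - 90*S)
g(o(-9, -8)) - 34758 = (-90 - 180*(-8)**2 - 90*(-8)) - 34758 = (-90 - 180*64 + 720) - 34758 = (-90 - 11520 + 720) - 34758 = -10890 - 34758 = -45648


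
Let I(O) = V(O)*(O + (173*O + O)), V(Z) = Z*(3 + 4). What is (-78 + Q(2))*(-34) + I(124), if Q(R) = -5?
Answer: 18838422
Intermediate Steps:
V(Z) = 7*Z (V(Z) = Z*7 = 7*Z)
I(O) = 1225*O² (I(O) = (7*O)*(O + (173*O + O)) = (7*O)*(O + 174*O) = (7*O)*(175*O) = 1225*O²)
(-78 + Q(2))*(-34) + I(124) = (-78 - 5)*(-34) + 1225*124² = -83*(-34) + 1225*15376 = 2822 + 18835600 = 18838422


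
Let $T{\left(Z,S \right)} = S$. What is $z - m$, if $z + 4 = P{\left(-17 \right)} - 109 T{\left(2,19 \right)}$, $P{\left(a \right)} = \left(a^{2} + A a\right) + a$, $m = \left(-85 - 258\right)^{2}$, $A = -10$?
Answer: $-119282$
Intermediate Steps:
$m = 117649$ ($m = \left(-343\right)^{2} = 117649$)
$P{\left(a \right)} = a^{2} - 9 a$ ($P{\left(a \right)} = \left(a^{2} - 10 a\right) + a = a^{2} - 9 a$)
$z = -1633$ ($z = -4 - \left(2071 + 17 \left(-9 - 17\right)\right) = -4 - 1629 = -1633$)
$z - m = -1633 - 117649 = -119282$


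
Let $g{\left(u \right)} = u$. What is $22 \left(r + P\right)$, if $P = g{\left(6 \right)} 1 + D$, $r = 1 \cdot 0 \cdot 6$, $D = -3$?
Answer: $66$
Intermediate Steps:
$r = 0$ ($r = 0 \cdot 6 = 0$)
$P = 3$ ($P = 6 \cdot 1 - 3 = 6 - 3 = 3$)
$22 \left(r + P\right) = 22 \left(0 + 3\right) = 22 \cdot 3 = 66$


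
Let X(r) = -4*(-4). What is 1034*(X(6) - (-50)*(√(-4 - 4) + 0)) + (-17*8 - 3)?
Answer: 16405 + 103400*I*√2 ≈ 16405.0 + 1.4623e+5*I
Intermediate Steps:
X(r) = 16
1034*(X(6) - (-50)*(√(-4 - 4) + 0)) + (-17*8 - 3) = 1034*(16 - (-50)*(√(-4 - 4) + 0)) + (-17*8 - 3) = 1034*(16 - (-50)*(√(-8) + 0)) + (-136 - 3) = 1034*(16 - (-50)*(2*I*√2 + 0)) - 139 = 1034*(16 - (-50)*2*I*√2) - 139 = 1034*(16 - (-100)*I*√2) - 139 = 1034*(16 + 100*I*√2) - 139 = (16544 + 103400*I*√2) - 139 = 16405 + 103400*I*√2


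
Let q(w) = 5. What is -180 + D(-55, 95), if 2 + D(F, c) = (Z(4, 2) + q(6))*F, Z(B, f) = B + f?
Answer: -787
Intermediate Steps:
D(F, c) = -2 + 11*F (D(F, c) = -2 + ((4 + 2) + 5)*F = -2 + (6 + 5)*F = -2 + 11*F)
-180 + D(-55, 95) = -180 + (-2 + 11*(-55)) = -180 + (-2 - 605) = -180 - 607 = -787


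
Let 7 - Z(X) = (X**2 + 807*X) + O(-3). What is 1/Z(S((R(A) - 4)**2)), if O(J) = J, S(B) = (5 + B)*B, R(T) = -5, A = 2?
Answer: -1/54146708 ≈ -1.8468e-8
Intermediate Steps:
S(B) = B*(5 + B)
Z(X) = 10 - X**2 - 807*X (Z(X) = 7 - ((X**2 + 807*X) - 3) = 7 - (-3 + X**2 + 807*X) = 7 + (3 - X**2 - 807*X) = 10 - X**2 - 807*X)
1/Z(S((R(A) - 4)**2)) = 1/(10 - ((-5 - 4)**2*(5 + (-5 - 4)**2))**2 - 807*(-5 - 4)**2*(5 + (-5 - 4)**2)) = 1/(10 - ((-9)**2*(5 + (-9)**2))**2 - 807*(-9)**2*(5 + (-9)**2)) = 1/(10 - (81*(5 + 81))**2 - 65367*(5 + 81)) = 1/(10 - (81*86)**2 - 65367*86) = 1/(10 - 1*6966**2 - 807*6966) = 1/(10 - 1*48525156 - 5621562) = 1/(10 - 48525156 - 5621562) = 1/(-54146708) = -1/54146708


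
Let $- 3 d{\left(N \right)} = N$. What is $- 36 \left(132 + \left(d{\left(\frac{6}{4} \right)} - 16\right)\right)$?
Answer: $-4158$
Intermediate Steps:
$d{\left(N \right)} = - \frac{N}{3}$
$- 36 \left(132 + \left(d{\left(\frac{6}{4} \right)} - 16\right)\right) = - 36 \left(132 - \left(16 + \frac{6 \cdot \frac{1}{4}}{3}\right)\right) = - 36 \left(132 - \frac{33}{2}\right) = \left(-36\right) \frac{231}{2} = -4158$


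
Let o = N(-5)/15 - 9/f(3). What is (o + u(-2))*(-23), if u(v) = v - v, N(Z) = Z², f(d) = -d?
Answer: -322/3 ≈ -107.33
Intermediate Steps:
u(v) = 0
o = 14/3 (o = (-5)²/15 - 9/((-1*3)) = 25*(1/15) - 9/(-3) = 5/3 - 9*(-⅓) = 5/3 + 3 = 14/3 ≈ 4.6667)
(o + u(-2))*(-23) = (14/3 + 0)*(-23) = (14/3)*(-23) = -322/3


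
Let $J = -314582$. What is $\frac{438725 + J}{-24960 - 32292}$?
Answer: $- \frac{41381}{19084} \approx -2.1684$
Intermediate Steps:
$\frac{438725 + J}{-24960 - 32292} = \frac{438725 - 314582}{-24960 - 32292} = \frac{124143}{-57252} = 124143 \left(- \frac{1}{57252}\right) = - \frac{41381}{19084}$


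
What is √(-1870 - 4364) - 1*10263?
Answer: -10263 + I*√6234 ≈ -10263.0 + 78.956*I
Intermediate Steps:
√(-1870 - 4364) - 1*10263 = √(-6234) - 10263 = I*√6234 - 10263 = -10263 + I*√6234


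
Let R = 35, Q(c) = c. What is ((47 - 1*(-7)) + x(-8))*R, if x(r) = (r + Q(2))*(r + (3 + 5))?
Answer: 1890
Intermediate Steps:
x(r) = (2 + r)*(8 + r) (x(r) = (r + 2)*(r + (3 + 5)) = (2 + r)*(r + 8) = (2 + r)*(8 + r))
((47 - 1*(-7)) + x(-8))*R = ((47 - 1*(-7)) + (16 + (-8)² + 10*(-8)))*35 = ((47 + 7) + (16 + 64 - 80))*35 = (54 + 0)*35 = 54*35 = 1890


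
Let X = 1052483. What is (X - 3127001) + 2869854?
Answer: 795336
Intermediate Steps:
(X - 3127001) + 2869854 = (1052483 - 3127001) + 2869854 = -2074518 + 2869854 = 795336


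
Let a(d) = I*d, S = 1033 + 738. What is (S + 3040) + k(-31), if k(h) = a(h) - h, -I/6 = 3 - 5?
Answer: 4470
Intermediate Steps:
S = 1771
I = 12 (I = -6*(3 - 5) = -6*(-2) = 12)
a(d) = 12*d
k(h) = 11*h (k(h) = 12*h - h = 11*h)
(S + 3040) + k(-31) = (1771 + 3040) + 11*(-31) = 4811 - 341 = 4470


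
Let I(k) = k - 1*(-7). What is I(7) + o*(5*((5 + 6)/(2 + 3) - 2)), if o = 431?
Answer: 445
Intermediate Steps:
I(k) = 7 + k (I(k) = k + 7 = 7 + k)
I(7) + o*(5*((5 + 6)/(2 + 3) - 2)) = (7 + 7) + 431*(5*((5 + 6)/(2 + 3) - 2)) = 14 + 431*(5*(11/5 - 2)) = 14 + 431*(5*(⅕)) = 14 + 431*1 = 14 + 431 = 445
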